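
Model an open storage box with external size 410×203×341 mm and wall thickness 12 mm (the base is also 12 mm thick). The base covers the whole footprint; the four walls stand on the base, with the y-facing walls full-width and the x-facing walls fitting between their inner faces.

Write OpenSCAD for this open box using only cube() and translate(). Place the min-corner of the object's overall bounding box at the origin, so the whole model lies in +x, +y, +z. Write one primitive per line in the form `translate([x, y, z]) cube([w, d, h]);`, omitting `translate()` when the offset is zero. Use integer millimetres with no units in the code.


cube([410, 203, 12]);
translate([0, 0, 12]) cube([410, 12, 329]);
translate([0, 191, 12]) cube([410, 12, 329]);
translate([0, 12, 12]) cube([12, 179, 329]);
translate([398, 12, 12]) cube([12, 179, 329]);


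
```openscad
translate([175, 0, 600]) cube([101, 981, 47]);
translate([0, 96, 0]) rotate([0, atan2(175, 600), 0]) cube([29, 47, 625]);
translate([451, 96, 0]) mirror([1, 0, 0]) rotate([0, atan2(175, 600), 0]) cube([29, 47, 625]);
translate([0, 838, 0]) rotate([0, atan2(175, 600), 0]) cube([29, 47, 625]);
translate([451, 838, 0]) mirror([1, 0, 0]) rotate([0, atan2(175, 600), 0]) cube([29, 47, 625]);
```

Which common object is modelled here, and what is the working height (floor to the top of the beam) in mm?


A sawhorse. The overall height is 647 mm.

A beam across two mirrored pairs of raked legs — a sawhorse. The beam's underside is at z = 600 (matching the legs' vertical rise in atan2(175, 600)) and the beam is 47 mm tall, so its top is at 600 + 47 = 647 mm. The raked legs top out at the beam's underside, so that is the highest point.


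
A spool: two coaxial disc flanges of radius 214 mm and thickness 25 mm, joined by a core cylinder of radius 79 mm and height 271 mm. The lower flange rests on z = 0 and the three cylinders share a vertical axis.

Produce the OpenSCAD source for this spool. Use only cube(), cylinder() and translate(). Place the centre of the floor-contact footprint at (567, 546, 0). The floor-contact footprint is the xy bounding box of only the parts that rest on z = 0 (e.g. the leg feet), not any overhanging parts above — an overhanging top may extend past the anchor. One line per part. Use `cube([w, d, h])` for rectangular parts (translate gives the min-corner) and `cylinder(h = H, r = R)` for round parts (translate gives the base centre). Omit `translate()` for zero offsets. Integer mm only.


translate([567, 546, 0]) cylinder(h = 25, r = 214);
translate([567, 546, 25]) cylinder(h = 271, r = 79);
translate([567, 546, 296]) cylinder(h = 25, r = 214);


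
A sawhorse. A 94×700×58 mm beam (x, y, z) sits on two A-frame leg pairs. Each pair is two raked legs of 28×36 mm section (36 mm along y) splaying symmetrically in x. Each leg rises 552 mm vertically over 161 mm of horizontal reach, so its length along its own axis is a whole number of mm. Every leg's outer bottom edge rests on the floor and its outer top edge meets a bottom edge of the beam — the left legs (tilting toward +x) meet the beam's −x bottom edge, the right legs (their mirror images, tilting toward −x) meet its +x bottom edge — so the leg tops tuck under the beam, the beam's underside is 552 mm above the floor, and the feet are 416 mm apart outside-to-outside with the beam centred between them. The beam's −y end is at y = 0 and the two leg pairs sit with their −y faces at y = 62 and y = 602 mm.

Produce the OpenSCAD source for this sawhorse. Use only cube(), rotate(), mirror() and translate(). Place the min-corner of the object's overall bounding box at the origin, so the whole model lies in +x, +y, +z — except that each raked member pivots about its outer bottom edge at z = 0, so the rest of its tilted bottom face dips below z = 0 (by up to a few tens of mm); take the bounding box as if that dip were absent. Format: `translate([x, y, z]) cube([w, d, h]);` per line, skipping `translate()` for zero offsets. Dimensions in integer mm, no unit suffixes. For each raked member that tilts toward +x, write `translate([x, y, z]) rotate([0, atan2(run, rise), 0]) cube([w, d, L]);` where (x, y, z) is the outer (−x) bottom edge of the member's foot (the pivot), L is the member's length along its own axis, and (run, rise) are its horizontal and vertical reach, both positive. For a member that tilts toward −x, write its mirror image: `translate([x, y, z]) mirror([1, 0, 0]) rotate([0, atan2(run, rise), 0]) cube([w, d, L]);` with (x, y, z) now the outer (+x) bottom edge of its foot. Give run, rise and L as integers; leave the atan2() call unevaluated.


translate([161, 0, 552]) cube([94, 700, 58]);
translate([0, 62, 0]) rotate([0, atan2(161, 552), 0]) cube([28, 36, 575]);
translate([416, 62, 0]) mirror([1, 0, 0]) rotate([0, atan2(161, 552), 0]) cube([28, 36, 575]);
translate([0, 602, 0]) rotate([0, atan2(161, 552), 0]) cube([28, 36, 575]);
translate([416, 602, 0]) mirror([1, 0, 0]) rotate([0, atan2(161, 552), 0]) cube([28, 36, 575]);


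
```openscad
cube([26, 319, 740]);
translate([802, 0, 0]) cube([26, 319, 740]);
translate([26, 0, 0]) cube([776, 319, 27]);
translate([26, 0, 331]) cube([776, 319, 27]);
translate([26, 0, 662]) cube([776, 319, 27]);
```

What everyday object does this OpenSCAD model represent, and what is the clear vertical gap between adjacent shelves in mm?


A bookshelf. The clear shelf gap is 304 mm.

Two tall side panels with 3 horizontal boards between them — a bookshelf. The first two shelf undersides are at z = 0 and z = 331; with shelf thickness 27, the clear gap is 331 − 0 − 27 = 304 mm.


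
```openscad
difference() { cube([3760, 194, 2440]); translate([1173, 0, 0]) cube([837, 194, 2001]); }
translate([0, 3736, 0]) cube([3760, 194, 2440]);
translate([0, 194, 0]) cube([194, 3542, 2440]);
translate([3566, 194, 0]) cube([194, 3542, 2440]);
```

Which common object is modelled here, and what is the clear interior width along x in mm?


A single room. The interior width is 3372 mm.

Four walls enclosing a rectangle with a door in the front wall — a room. Outside width 3760 minus two 194 mm walls gives 3372 mm.


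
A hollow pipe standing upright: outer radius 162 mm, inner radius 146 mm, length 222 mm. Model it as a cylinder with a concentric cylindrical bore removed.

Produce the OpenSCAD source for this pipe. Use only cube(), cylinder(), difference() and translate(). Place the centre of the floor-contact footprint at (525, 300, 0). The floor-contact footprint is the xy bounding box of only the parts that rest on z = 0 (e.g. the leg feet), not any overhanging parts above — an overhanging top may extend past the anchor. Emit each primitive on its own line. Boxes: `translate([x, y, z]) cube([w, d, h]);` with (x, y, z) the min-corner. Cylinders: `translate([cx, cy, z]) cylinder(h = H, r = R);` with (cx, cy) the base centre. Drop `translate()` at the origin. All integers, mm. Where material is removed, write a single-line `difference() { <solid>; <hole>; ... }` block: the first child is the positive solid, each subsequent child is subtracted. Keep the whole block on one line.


difference() { translate([525, 300, 0]) cylinder(h = 222, r = 162); translate([525, 300, 0]) cylinder(h = 222, r = 146); }


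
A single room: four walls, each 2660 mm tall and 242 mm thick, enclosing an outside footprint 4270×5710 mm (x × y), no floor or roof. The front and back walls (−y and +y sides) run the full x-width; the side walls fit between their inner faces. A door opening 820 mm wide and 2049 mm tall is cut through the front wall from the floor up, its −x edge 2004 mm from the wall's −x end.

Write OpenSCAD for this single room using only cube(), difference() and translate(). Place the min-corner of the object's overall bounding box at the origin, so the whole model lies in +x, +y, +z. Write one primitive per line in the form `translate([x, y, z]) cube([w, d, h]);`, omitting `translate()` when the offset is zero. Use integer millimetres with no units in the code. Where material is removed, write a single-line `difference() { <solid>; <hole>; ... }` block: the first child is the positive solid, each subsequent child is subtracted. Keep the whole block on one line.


difference() { cube([4270, 242, 2660]); translate([2004, 0, 0]) cube([820, 242, 2049]); }
translate([0, 5468, 0]) cube([4270, 242, 2660]);
translate([0, 242, 0]) cube([242, 5226, 2660]);
translate([4028, 242, 0]) cube([242, 5226, 2660]);


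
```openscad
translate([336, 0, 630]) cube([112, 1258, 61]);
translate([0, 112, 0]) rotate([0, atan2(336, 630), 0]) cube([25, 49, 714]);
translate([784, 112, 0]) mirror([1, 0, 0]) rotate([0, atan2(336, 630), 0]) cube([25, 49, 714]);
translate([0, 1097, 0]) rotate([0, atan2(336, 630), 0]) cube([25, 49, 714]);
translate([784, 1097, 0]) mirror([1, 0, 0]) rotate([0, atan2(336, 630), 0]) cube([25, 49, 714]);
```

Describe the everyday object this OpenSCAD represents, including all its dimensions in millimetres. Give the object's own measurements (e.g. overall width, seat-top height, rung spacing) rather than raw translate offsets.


A sawhorse. A 112×1258×61 mm beam (x, y, z) sits on two A-frame leg pairs. Each pair is two raked legs of 25×49 mm section (49 mm along y) splaying symmetrically in x. Each leg rises 630 mm vertically over 336 mm of horizontal reach and is 714 mm long along its own axis. Every leg's outer bottom edge rests on the floor and its outer top edge meets a bottom edge of the beam — the left legs (tilting toward +x) meet the beam's −x bottom edge, the right legs (their mirror images, tilting toward −x) meet its +x bottom edge — so the leg tops tuck under the beam, the beam's underside is 630 mm above the floor, and the feet are 784 mm apart outside-to-outside with the beam centred between them. The two leg pairs are set in 112 mm from either end of the beam.


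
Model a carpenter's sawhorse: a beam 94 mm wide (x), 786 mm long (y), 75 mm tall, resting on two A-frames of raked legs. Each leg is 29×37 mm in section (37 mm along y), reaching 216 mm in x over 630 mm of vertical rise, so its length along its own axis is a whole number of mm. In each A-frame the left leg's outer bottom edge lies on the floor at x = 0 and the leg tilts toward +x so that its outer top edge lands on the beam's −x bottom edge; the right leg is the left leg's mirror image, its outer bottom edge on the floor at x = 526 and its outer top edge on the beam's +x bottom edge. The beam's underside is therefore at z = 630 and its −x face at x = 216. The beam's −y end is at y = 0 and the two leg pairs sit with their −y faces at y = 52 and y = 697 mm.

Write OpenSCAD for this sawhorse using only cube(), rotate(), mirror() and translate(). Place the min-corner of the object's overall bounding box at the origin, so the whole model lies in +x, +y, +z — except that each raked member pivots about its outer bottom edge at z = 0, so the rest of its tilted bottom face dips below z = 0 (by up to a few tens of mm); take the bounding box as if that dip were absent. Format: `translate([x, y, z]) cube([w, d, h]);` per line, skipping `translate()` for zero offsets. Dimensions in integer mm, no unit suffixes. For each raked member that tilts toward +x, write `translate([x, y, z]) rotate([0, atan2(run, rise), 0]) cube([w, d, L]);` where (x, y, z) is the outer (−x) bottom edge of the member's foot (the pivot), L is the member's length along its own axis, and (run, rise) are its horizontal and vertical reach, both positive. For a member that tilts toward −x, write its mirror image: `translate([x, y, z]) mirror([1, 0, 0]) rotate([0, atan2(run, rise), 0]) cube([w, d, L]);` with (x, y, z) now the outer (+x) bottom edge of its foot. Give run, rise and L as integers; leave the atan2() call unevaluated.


translate([216, 0, 630]) cube([94, 786, 75]);
translate([0, 52, 0]) rotate([0, atan2(216, 630), 0]) cube([29, 37, 666]);
translate([526, 52, 0]) mirror([1, 0, 0]) rotate([0, atan2(216, 630), 0]) cube([29, 37, 666]);
translate([0, 697, 0]) rotate([0, atan2(216, 630), 0]) cube([29, 37, 666]);
translate([526, 697, 0]) mirror([1, 0, 0]) rotate([0, atan2(216, 630), 0]) cube([29, 37, 666]);


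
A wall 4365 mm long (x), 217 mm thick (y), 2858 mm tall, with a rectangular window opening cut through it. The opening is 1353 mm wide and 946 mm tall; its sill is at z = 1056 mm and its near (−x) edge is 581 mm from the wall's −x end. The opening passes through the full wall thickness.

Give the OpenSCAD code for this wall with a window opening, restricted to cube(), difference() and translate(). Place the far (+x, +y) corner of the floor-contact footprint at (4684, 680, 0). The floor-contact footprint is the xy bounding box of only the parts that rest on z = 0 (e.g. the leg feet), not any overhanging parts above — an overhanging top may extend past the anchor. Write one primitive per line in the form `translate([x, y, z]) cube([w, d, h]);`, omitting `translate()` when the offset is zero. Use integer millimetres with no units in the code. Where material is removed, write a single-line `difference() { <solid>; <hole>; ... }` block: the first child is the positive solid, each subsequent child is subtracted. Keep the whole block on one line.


difference() { translate([319, 463, 0]) cube([4365, 217, 2858]); translate([900, 463, 1056]) cube([1353, 217, 946]); }


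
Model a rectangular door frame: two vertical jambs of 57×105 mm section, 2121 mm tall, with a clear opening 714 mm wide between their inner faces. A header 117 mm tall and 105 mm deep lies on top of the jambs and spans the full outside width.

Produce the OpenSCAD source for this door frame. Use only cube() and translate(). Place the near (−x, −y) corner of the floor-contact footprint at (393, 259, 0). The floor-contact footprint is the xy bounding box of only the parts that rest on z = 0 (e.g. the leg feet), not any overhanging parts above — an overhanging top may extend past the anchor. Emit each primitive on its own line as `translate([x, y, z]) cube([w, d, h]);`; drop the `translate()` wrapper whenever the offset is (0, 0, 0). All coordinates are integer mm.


translate([393, 259, 0]) cube([57, 105, 2121]);
translate([1164, 259, 0]) cube([57, 105, 2121]);
translate([393, 259, 2121]) cube([828, 105, 117]);


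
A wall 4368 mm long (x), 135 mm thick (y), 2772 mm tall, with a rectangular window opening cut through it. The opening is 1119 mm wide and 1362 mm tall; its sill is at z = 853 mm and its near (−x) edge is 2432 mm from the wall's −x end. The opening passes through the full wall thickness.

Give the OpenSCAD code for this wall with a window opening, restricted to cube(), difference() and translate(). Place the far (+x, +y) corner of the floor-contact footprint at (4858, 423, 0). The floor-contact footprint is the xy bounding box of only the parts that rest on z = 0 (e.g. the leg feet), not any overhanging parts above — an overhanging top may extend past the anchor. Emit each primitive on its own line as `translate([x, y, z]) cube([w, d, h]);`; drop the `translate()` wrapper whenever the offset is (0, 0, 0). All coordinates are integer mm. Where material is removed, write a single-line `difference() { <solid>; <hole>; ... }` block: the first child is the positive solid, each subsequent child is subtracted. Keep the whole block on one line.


difference() { translate([490, 288, 0]) cube([4368, 135, 2772]); translate([2922, 288, 853]) cube([1119, 135, 1362]); }


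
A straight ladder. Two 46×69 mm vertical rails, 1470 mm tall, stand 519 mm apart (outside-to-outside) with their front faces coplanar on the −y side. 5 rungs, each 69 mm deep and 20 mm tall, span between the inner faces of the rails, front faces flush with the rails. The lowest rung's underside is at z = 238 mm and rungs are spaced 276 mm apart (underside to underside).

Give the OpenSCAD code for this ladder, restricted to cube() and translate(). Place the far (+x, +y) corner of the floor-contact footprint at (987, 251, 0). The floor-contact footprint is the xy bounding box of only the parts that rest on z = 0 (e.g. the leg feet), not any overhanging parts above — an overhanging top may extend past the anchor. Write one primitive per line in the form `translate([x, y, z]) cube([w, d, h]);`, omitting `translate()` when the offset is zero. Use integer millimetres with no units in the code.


translate([468, 182, 0]) cube([46, 69, 1470]);
translate([941, 182, 0]) cube([46, 69, 1470]);
translate([514, 182, 238]) cube([427, 69, 20]);
translate([514, 182, 514]) cube([427, 69, 20]);
translate([514, 182, 790]) cube([427, 69, 20]);
translate([514, 182, 1066]) cube([427, 69, 20]);
translate([514, 182, 1342]) cube([427, 69, 20]);


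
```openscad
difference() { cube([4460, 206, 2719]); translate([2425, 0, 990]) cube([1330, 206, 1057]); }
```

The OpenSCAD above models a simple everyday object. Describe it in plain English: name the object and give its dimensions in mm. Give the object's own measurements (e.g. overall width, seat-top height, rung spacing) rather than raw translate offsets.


A wall 4460 mm long (x), 206 mm thick (y), 2719 mm tall, with a rectangular window opening cut through it. The opening is 1330 mm wide and 1057 mm tall; its sill is at z = 990 mm and its near (−x) edge is 2425 mm from the wall's −x end. The opening passes through the full wall thickness.


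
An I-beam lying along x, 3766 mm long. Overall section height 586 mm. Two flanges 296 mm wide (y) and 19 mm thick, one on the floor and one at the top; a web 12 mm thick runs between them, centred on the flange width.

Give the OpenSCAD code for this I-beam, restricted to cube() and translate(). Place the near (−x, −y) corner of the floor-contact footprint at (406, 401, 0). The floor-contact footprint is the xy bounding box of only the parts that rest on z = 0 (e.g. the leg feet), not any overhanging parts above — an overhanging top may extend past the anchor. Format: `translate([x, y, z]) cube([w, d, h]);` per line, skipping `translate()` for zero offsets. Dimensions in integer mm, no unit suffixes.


translate([406, 401, 0]) cube([3766, 296, 19]);
translate([406, 543, 19]) cube([3766, 12, 548]);
translate([406, 401, 567]) cube([3766, 296, 19]);


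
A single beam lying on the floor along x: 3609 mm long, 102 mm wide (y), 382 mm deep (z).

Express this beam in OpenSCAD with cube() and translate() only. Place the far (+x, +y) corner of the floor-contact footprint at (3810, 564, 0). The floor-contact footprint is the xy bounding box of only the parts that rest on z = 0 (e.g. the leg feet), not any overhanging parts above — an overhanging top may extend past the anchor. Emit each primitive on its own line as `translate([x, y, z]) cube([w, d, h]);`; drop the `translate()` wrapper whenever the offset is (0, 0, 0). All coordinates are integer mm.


translate([201, 462, 0]) cube([3609, 102, 382]);


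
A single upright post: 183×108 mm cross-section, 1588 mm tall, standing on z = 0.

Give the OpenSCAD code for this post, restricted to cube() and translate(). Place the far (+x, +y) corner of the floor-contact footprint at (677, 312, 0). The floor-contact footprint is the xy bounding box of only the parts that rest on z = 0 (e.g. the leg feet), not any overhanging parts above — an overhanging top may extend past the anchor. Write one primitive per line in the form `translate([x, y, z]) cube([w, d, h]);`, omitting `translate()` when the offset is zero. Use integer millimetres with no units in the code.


translate([494, 204, 0]) cube([183, 108, 1588]);


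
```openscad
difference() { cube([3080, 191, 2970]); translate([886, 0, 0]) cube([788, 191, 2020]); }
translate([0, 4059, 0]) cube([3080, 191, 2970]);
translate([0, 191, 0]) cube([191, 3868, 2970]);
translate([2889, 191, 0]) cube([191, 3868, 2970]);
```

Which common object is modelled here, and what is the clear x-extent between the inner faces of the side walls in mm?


A single room. The interior width is 2698 mm.

Four walls enclosing a rectangle with a door in the front wall — a room. Outside width 3080 minus two 191 mm walls gives 2698 mm.


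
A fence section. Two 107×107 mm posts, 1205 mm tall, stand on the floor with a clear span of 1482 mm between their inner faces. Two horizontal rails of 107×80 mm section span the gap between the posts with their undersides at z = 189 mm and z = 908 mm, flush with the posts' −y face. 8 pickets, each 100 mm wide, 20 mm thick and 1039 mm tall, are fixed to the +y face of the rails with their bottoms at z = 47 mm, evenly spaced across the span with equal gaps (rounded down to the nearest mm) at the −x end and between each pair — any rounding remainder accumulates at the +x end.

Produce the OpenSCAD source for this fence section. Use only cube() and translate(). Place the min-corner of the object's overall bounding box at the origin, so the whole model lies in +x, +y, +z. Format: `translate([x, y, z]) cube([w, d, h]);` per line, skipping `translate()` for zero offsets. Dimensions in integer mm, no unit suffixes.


cube([107, 107, 1205]);
translate([1589, 0, 0]) cube([107, 107, 1205]);
translate([107, 0, 189]) cube([1482, 107, 80]);
translate([107, 0, 908]) cube([1482, 107, 80]);
translate([182, 107, 47]) cube([100, 20, 1039]);
translate([357, 107, 47]) cube([100, 20, 1039]);
translate([532, 107, 47]) cube([100, 20, 1039]);
translate([707, 107, 47]) cube([100, 20, 1039]);
translate([882, 107, 47]) cube([100, 20, 1039]);
translate([1057, 107, 47]) cube([100, 20, 1039]);
translate([1232, 107, 47]) cube([100, 20, 1039]);
translate([1407, 107, 47]) cube([100, 20, 1039]);


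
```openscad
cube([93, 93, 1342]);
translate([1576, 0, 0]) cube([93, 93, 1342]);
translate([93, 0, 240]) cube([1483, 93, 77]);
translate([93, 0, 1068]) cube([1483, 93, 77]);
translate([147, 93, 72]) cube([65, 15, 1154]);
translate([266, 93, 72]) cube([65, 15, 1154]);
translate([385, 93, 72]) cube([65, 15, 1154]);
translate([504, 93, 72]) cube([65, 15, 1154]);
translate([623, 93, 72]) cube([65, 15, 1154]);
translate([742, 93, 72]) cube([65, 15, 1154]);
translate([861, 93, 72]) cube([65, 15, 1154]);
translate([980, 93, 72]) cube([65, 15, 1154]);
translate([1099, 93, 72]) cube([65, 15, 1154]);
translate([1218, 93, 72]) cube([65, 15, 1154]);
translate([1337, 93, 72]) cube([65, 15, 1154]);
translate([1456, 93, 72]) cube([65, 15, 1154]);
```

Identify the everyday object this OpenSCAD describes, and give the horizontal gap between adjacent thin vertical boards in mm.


A fence section. The picket gap is 54 mm.

Two posts, two rails, 12 pickets — a fence section. Span 1483 mm holds 12 pickets of 65 mm with 13 equal gaps: ⌊(1483 − 12·65) / 13⌋ = 54 mm.


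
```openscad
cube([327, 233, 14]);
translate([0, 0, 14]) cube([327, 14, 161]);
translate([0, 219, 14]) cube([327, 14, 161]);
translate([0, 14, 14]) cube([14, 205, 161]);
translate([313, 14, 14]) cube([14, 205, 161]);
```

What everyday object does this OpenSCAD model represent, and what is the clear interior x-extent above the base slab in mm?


An open box. The internal width is 299 mm.

A 327×233 base slab with four walls standing on it — an open box. The base is 327 mm wide and the walls are 14 mm thick, so the internal width is 327 − 2 × 14 = 299 mm.


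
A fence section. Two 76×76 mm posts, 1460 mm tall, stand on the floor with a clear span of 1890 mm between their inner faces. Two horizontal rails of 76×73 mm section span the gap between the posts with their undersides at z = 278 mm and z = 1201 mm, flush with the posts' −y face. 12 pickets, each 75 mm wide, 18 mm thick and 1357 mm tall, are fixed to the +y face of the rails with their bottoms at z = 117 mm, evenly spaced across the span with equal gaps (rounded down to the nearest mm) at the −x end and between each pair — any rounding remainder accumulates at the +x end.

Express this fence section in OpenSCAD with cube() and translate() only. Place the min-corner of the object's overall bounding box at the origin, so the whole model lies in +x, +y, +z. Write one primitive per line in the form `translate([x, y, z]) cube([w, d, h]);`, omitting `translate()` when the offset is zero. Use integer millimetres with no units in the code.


cube([76, 76, 1460]);
translate([1966, 0, 0]) cube([76, 76, 1460]);
translate([76, 0, 278]) cube([1890, 76, 73]);
translate([76, 0, 1201]) cube([1890, 76, 73]);
translate([152, 76, 117]) cube([75, 18, 1357]);
translate([303, 76, 117]) cube([75, 18, 1357]);
translate([454, 76, 117]) cube([75, 18, 1357]);
translate([605, 76, 117]) cube([75, 18, 1357]);
translate([756, 76, 117]) cube([75, 18, 1357]);
translate([907, 76, 117]) cube([75, 18, 1357]);
translate([1058, 76, 117]) cube([75, 18, 1357]);
translate([1209, 76, 117]) cube([75, 18, 1357]);
translate([1360, 76, 117]) cube([75, 18, 1357]);
translate([1511, 76, 117]) cube([75, 18, 1357]);
translate([1662, 76, 117]) cube([75, 18, 1357]);
translate([1813, 76, 117]) cube([75, 18, 1357]);


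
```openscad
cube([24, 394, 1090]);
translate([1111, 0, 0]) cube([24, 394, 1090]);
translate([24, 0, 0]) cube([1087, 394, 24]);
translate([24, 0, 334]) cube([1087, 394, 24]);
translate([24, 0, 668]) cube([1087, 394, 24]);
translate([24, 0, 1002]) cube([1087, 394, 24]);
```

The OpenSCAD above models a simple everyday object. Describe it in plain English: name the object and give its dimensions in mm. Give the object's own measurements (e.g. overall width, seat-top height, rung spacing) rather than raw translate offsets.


An open bookshelf. Two side panels, each 24 mm thick, 394 mm deep and 1090 mm tall, stand 1135 mm apart (outside-to-outside). Between them sit 4 shelves, each 24 mm thick and 394 mm deep, spanning the full gap between the sides. The bottom shelf rests on the floor (its underside at z = 0) and the clear gap between one shelf's top and the next shelf's underside is 310 mm.


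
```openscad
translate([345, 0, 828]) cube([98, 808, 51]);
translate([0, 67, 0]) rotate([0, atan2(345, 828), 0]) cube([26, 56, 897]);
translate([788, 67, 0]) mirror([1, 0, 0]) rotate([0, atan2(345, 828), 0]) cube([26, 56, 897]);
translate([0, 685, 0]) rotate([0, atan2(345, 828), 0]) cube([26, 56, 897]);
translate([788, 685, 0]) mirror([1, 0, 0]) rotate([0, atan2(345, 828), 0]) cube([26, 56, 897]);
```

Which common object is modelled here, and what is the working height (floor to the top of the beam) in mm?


A sawhorse. The overall height is 879 mm.

A beam across two mirrored pairs of raked legs — a sawhorse. The beam's underside is at z = 828 (matching the legs' vertical rise in atan2(345, 828)) and the beam is 51 mm tall, so its top is at 828 + 51 = 879 mm. The raked legs top out at the beam's underside, so that is the highest point.


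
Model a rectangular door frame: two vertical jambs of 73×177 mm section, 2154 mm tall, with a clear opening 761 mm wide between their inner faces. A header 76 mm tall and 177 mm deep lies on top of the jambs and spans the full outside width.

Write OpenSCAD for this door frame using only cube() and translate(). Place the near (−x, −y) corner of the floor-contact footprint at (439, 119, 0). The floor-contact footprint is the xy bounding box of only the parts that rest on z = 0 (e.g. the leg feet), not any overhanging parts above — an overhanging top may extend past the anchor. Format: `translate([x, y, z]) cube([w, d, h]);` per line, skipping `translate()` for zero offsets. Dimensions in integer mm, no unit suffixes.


translate([439, 119, 0]) cube([73, 177, 2154]);
translate([1273, 119, 0]) cube([73, 177, 2154]);
translate([439, 119, 2154]) cube([907, 177, 76]);


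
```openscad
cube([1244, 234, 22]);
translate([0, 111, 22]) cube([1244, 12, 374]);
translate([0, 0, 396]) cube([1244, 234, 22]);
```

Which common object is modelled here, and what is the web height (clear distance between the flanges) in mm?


An I-beam. The web height is 374 mm.

Two wide flanges with a thin centred web — an I-beam. Overall 418 mm minus two 22 mm flanges gives a web of 418 − 2·22 = 374 mm.


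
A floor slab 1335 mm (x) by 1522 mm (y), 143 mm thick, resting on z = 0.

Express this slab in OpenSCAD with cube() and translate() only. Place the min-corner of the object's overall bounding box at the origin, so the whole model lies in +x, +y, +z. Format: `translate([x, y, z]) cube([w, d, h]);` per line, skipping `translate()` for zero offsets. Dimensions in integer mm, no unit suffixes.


cube([1335, 1522, 143]);


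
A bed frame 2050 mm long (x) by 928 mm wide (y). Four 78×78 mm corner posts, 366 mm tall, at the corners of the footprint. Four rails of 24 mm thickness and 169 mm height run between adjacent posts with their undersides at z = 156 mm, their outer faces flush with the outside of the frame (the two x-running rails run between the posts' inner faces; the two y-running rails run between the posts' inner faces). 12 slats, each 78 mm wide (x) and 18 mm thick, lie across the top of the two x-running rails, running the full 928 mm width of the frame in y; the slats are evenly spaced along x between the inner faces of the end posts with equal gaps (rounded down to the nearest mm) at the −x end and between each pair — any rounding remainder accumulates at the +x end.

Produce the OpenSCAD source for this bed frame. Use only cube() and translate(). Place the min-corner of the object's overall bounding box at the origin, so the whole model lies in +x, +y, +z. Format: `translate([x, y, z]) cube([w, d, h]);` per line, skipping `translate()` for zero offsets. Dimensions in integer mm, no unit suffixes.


cube([78, 78, 366]);
translate([0, 850, 0]) cube([78, 78, 366]);
translate([1972, 0, 0]) cube([78, 78, 366]);
translate([1972, 850, 0]) cube([78, 78, 366]);
translate([78, 0, 156]) cube([1894, 24, 169]);
translate([78, 904, 156]) cube([1894, 24, 169]);
translate([0, 78, 156]) cube([24, 772, 169]);
translate([2026, 78, 156]) cube([24, 772, 169]);
translate([151, 0, 325]) cube([78, 928, 18]);
translate([302, 0, 325]) cube([78, 928, 18]);
translate([453, 0, 325]) cube([78, 928, 18]);
translate([604, 0, 325]) cube([78, 928, 18]);
translate([755, 0, 325]) cube([78, 928, 18]);
translate([906, 0, 325]) cube([78, 928, 18]);
translate([1057, 0, 325]) cube([78, 928, 18]);
translate([1208, 0, 325]) cube([78, 928, 18]);
translate([1359, 0, 325]) cube([78, 928, 18]);
translate([1510, 0, 325]) cube([78, 928, 18]);
translate([1661, 0, 325]) cube([78, 928, 18]);
translate([1812, 0, 325]) cube([78, 928, 18]);


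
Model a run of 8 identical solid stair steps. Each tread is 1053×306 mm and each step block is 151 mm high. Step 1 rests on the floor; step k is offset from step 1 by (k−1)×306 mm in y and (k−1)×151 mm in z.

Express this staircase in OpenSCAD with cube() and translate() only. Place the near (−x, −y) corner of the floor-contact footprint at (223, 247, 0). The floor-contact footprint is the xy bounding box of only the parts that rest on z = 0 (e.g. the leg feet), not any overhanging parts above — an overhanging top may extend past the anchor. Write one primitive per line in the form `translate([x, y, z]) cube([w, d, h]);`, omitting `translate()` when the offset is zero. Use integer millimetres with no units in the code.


translate([223, 247, 0]) cube([1053, 306, 151]);
translate([223, 553, 151]) cube([1053, 306, 151]);
translate([223, 859, 302]) cube([1053, 306, 151]);
translate([223, 1165, 453]) cube([1053, 306, 151]);
translate([223, 1471, 604]) cube([1053, 306, 151]);
translate([223, 1777, 755]) cube([1053, 306, 151]);
translate([223, 2083, 906]) cube([1053, 306, 151]);
translate([223, 2389, 1057]) cube([1053, 306, 151]);


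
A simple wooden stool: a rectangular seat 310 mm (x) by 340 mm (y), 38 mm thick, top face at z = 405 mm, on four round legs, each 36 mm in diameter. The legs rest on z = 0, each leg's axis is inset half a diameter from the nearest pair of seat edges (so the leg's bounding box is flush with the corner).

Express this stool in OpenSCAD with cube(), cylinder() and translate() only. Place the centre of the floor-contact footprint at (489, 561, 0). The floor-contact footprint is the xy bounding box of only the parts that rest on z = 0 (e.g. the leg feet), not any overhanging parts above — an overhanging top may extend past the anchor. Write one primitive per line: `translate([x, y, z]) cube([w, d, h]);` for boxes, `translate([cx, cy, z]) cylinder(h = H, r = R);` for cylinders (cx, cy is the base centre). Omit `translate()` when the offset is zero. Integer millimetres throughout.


translate([334, 391, 367]) cube([310, 340, 38]);
translate([352, 409, 0]) cylinder(h = 367, r = 18);
translate([626, 409, 0]) cylinder(h = 367, r = 18);
translate([352, 713, 0]) cylinder(h = 367, r = 18);
translate([626, 713, 0]) cylinder(h = 367, r = 18);


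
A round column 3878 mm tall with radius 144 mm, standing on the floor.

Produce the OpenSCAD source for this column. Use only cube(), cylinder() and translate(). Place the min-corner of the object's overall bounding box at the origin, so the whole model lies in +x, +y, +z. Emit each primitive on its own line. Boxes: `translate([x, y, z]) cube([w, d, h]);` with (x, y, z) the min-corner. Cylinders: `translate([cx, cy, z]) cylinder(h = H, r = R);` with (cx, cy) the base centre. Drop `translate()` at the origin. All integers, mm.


translate([144, 144, 0]) cylinder(h = 3878, r = 144);


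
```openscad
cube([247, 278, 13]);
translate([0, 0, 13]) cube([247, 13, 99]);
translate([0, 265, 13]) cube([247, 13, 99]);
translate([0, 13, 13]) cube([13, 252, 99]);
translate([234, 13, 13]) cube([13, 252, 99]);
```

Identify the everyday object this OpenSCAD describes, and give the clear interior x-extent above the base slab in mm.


An open box. The internal width is 221 mm.

A 247×278 base slab with four walls standing on it — an open box. The base is 247 mm wide and the walls are 13 mm thick, so the internal width is 247 − 2 × 13 = 221 mm.


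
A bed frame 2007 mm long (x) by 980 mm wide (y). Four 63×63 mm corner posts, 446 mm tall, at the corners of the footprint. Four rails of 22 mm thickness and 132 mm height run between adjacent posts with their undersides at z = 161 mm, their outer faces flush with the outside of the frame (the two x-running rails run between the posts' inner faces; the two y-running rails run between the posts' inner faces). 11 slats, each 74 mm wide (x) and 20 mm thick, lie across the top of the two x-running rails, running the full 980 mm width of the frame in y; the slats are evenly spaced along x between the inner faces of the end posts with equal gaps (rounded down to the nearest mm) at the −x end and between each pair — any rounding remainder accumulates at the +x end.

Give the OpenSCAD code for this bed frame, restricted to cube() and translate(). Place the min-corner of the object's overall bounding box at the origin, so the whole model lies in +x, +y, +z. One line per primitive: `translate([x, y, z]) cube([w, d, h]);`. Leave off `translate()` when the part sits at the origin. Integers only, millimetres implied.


cube([63, 63, 446]);
translate([0, 917, 0]) cube([63, 63, 446]);
translate([1944, 0, 0]) cube([63, 63, 446]);
translate([1944, 917, 0]) cube([63, 63, 446]);
translate([63, 0, 161]) cube([1881, 22, 132]);
translate([63, 958, 161]) cube([1881, 22, 132]);
translate([0, 63, 161]) cube([22, 854, 132]);
translate([1985, 63, 161]) cube([22, 854, 132]);
translate([151, 0, 293]) cube([74, 980, 20]);
translate([313, 0, 293]) cube([74, 980, 20]);
translate([475, 0, 293]) cube([74, 980, 20]);
translate([637, 0, 293]) cube([74, 980, 20]);
translate([799, 0, 293]) cube([74, 980, 20]);
translate([961, 0, 293]) cube([74, 980, 20]);
translate([1123, 0, 293]) cube([74, 980, 20]);
translate([1285, 0, 293]) cube([74, 980, 20]);
translate([1447, 0, 293]) cube([74, 980, 20]);
translate([1609, 0, 293]) cube([74, 980, 20]);
translate([1771, 0, 293]) cube([74, 980, 20]);


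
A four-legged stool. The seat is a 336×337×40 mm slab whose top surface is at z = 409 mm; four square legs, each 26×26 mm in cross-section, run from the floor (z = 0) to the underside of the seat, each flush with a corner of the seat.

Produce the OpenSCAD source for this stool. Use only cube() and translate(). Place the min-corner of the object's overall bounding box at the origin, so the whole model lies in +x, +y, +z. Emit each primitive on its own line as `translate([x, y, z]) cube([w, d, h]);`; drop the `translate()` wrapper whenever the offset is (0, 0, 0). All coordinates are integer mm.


translate([0, 0, 369]) cube([336, 337, 40]);
cube([26, 26, 369]);
translate([310, 0, 0]) cube([26, 26, 369]);
translate([0, 311, 0]) cube([26, 26, 369]);
translate([310, 311, 0]) cube([26, 26, 369]);


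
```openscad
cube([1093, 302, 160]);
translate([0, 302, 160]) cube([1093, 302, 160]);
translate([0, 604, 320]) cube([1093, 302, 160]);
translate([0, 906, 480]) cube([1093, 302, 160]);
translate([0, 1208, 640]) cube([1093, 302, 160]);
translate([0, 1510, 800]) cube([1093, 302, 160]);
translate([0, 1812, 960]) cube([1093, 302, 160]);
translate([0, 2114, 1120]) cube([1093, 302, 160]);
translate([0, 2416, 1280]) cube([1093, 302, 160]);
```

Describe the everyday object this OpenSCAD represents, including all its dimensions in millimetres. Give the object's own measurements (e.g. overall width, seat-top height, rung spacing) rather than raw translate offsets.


A straight staircase of 9 solid steps. Each step is 1093 mm wide (x), 302 mm deep (y, the going) and 160 mm tall (the rise). The first step rests on the floor; each subsequent step sits one going further in +y and one rise higher in +z, directly behind and above the previous step with no overlap.


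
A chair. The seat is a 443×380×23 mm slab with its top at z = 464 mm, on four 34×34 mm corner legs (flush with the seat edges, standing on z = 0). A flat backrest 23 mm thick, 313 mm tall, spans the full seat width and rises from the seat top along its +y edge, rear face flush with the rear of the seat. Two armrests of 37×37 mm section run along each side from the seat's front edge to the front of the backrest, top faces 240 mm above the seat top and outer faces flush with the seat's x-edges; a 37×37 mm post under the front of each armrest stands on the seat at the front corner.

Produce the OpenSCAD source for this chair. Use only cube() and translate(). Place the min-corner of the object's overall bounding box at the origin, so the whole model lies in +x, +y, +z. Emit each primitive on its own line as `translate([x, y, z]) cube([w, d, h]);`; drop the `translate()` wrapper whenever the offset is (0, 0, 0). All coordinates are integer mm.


translate([0, 0, 441]) cube([443, 380, 23]);
cube([34, 34, 441]);
translate([409, 0, 0]) cube([34, 34, 441]);
translate([0, 346, 0]) cube([34, 34, 441]);
translate([409, 346, 0]) cube([34, 34, 441]);
translate([0, 357, 464]) cube([443, 23, 313]);
translate([0, 0, 667]) cube([37, 357, 37]);
translate([406, 0, 667]) cube([37, 357, 37]);
translate([0, 0, 464]) cube([37, 37, 203]);
translate([406, 0, 464]) cube([37, 37, 203]);


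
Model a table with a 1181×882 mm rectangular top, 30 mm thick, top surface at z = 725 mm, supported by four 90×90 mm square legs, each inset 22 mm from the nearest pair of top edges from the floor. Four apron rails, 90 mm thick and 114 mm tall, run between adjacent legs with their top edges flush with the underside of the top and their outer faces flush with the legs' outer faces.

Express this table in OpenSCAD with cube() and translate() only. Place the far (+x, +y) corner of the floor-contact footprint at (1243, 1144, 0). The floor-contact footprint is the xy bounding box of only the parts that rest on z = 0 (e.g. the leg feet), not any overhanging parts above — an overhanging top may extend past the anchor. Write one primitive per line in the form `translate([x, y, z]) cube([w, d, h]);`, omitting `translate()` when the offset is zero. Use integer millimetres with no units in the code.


// leg_h = 725 - 30 = 695
// apron z = 695 - 114 = 581
translate([84, 284, 695]) cube([1181, 882, 30]);
translate([106, 306, 0]) cube([90, 90, 695]);
translate([1153, 306, 0]) cube([90, 90, 695]);
translate([106, 1054, 0]) cube([90, 90, 695]);
translate([1153, 1054, 0]) cube([90, 90, 695]);
translate([196, 306, 581]) cube([957, 90, 114]);
translate([196, 1054, 581]) cube([957, 90, 114]);
translate([106, 396, 581]) cube([90, 658, 114]);
translate([1153, 396, 581]) cube([90, 658, 114]);
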